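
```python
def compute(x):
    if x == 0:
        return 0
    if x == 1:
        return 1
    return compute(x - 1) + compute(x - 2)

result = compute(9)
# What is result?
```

Build up from base cases: compute(0)=0, compute(1)=1, compute(2)=1, compute(3)=2, compute(4)=3, compute(5)=5, compute(6)=8, ..., compute(9)=34

Answer: 34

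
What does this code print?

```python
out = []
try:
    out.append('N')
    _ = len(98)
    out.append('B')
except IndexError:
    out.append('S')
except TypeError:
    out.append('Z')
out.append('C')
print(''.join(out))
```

Execution trace: 'N' (try body) → 'Z' (except TypeError) → 'C' (after the try/except). Output: NZC

Answer: NZC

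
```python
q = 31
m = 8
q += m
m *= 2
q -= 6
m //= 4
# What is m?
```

Trace:
`q = 31` → q = 31
`m = 8` → m = 8
`q += m` → q = 39
`m *= 2` → m = 16
`q -= 6` → q = 33
`m //= 4` → m = 4
So m = 4

Answer: 4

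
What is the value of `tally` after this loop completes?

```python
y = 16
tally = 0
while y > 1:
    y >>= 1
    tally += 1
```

Count right shifts until 1
`tally` takes the values: 0 → 1 → 2 → 3 → 4

Answer: 4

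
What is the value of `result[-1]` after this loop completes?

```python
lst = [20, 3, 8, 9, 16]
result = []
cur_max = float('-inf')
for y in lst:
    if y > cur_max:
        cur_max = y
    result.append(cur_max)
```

Running max ends at 20
`result` takes the values: [] → [20] → [20, 20] → [20, 20, 20] → [20, 20, 20, 20] → [20, 20, 20, 20, 20]
So `result[-1]` = 20

Answer: 20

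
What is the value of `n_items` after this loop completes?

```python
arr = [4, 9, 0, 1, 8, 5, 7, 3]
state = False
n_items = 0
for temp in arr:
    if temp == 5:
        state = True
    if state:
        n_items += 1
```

Count elements after first 5 in [4, 9, 0, 1, 8, 5, 7, 3]
`n_items` takes the values: 0 → 1 → 2 → 3

Answer: 3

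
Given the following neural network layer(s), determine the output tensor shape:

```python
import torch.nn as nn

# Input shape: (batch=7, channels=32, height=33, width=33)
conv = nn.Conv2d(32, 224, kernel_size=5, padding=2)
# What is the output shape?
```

Input: (7, 32, 33, 33) -> Output: (7, 224, 33, 33)

Answer: (7, 224, 33, 33)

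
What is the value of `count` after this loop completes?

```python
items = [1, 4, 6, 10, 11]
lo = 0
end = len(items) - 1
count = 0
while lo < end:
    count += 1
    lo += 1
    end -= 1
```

Iterations until pointers meet (list length 5)
`count` takes the values: 0 → 1 → 2

Answer: 2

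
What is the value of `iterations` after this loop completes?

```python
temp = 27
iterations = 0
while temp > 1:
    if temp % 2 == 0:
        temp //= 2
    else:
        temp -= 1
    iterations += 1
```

Steps to reduce 27 to 1
`iterations` takes the values: 0 → 1 → 2 → 3 → 4 → 5 → 6 → 7

Answer: 7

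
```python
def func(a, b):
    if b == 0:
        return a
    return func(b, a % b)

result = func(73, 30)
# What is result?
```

func(73, 30) -> func(30, 13) -> func(13, 4) -> func(4, 1) -> func(1, 0) -> 1

Answer: 1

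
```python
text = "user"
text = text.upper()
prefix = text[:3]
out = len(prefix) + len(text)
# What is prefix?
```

Trace:
`text = "user"` → text = 'user'
`text = text.upper()` → text = 'USER'
`prefix = text[:3]` → prefix = 'USE'
`out = len(prefix) + len(text)` → out = 7
So prefix = 'USE'

Answer: 'USE'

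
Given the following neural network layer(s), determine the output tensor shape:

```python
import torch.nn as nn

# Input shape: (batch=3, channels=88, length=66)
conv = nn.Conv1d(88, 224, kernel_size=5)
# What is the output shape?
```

Input: (3, 88, 66) -> Output: (3, 224, 62)

Answer: (3, 224, 62)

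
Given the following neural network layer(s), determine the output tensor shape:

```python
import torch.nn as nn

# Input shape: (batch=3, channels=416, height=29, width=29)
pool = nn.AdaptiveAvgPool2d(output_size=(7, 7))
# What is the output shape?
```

Input: (3, 416, 29, 29) -> Output: (3, 416, 7, 7)

Answer: (3, 416, 7, 7)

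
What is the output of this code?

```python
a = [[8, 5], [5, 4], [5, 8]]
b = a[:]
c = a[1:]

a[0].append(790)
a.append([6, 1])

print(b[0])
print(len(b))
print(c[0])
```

Key concept: slice with nested mutation.
Step by step:
`a = [[8, 5], [5, 4], [5, 8]]` → a = [[8, 5], [5, 4], [5, 8]]
`b = a[:]` → b = [[8, 5], [5, 4], [5, 8]]
`c = a[1:]` → c = [[5, 4], [5, 8]]
`a[0].append(790)` → a = [[8, 5, 790], [5, 4], [5, 8]]; b = [[8, 5, 790], [5, 4], [5, 8]]
`a.append([6, 1])` → a = [[8, 5, 790], [5, 4], [5, 8], [6, 1]]
`print(b[0])` → prints [8, 5, 790]
`print(len(b))` → prints 3
`print(c[0])` → prints [5, 4]

Answer:
[8, 5, 790]
3
[5, 4]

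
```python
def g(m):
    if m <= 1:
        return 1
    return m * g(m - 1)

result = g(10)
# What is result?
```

g(10) = 10 * 9 * 8 * 7 * 6 * 5 * 4 * 3 * 2 * 1 = 3628800

Answer: 3628800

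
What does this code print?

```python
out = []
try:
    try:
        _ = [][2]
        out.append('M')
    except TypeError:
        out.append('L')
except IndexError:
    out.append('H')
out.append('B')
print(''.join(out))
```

Execution trace: 'H' (outer except IndexError) → 'B' (after the try/except). Output: HB

Answer: HB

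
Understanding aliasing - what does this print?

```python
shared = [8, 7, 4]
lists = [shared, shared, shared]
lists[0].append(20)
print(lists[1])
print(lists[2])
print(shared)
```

Key concept: list of same reference.
Step by step:
`shared = [8, 7, 4]` → shared = [8, 7, 4]
`lists = [shared, shared, shared]` → lists = [[8, 7, 4], [8, 7, 4], [8, 7, 4]]
`lists[0].append(20)` → shared = [8, 7, 4, 20]; lists = [[8, 7, 4, 20], [8, 7, 4, 20], [8, 7, 4, 20]]
`print(lists[1])` → prints [8, 7, 4, 20]
`print(lists[2])` → prints [8, 7, 4, 20]
`print(shared)` → prints [8, 7, 4, 20]

Answer:
[8, 7, 4, 20]
[8, 7, 4, 20]
[8, 7, 4, 20]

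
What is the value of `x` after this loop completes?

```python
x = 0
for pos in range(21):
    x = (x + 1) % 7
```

Increment mod 7, 21 times = 0
`x` takes the values: 0 → 1 → 2 → 3 → 4 → 5 → 6 → 0 → 1 → 2 → 3 → 4 → 5 → 6 → 0 → 1 → 2 → 3 → 4 → 5 → 6 → 0

Answer: 0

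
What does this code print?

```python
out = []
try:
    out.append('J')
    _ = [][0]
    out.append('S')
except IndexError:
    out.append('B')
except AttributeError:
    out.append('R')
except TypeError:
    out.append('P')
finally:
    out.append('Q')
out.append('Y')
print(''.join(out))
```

Execution trace: 'J' (try body) → 'B' (except IndexError) → 'Q' (finally) → 'Y' (after the try/except). Output: JBQY

Answer: JBQY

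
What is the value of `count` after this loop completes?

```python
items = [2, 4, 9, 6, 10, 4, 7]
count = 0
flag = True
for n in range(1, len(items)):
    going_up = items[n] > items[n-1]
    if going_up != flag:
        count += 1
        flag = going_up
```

Count direction changes in [2, 4, 9, 6, 10, 4, 7]
`count` takes the values: 0 → 1 → 2 → 3 → 4

Answer: 4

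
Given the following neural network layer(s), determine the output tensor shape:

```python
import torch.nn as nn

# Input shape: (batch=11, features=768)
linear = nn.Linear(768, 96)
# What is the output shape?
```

Input: (11, 768) -> Output: (11, 96)

Answer: (11, 96)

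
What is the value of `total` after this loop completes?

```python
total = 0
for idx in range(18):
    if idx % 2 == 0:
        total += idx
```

Sum of even numbers 0 to 17
`total` takes the values: 0 → 2 → 6 → 12 → 20 → 30 → 42 → 56 → 72

Answer: 72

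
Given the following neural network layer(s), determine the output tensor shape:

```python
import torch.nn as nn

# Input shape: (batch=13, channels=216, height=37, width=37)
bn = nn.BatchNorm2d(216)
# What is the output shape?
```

Input: (13, 216, 37, 37) -> Output: (13, 216, 37, 37)

Answer: (13, 216, 37, 37)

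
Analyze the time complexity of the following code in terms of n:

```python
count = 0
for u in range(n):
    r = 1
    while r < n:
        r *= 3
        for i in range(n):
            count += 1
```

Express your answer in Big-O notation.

Each loop level contributes: n × log n × n. Multiplying the contributions gives O(n^2 log n).

Answer: O(n^2 log n)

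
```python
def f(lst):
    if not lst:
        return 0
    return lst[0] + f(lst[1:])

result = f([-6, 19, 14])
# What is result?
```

(-6) + 19 + 14 + 0 = 27

Answer: 27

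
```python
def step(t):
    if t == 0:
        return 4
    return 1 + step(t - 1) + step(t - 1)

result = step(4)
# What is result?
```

step(t) = 1 + 2·step(t-1), step(0)=4. Closed form: (4+1)·2^4 - 1 = 79.

Answer: 79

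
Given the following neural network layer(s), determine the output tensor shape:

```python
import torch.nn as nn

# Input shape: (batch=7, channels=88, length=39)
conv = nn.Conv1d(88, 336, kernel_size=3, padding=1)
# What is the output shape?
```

Input: (7, 88, 39) -> Output: (7, 336, 39)

Answer: (7, 336, 39)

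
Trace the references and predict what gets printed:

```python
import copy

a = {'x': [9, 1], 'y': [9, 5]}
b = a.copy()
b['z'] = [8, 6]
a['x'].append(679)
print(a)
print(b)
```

Key concept: shallow copy of dict with mutable values.
Step by step:
`a = {'x': [9, 1], 'y': [9, 5]}` → a = {'x': [9, 1], 'y': [9, 5]}
`b = a.copy()` → b = {'x': [9, 1], 'y': [9, 5]}
`b['z'] = [8, 6]` → b = {'x': [9, 1], 'y': [9, 5], 'z': [8, 6]}
`a['x'].append(679)` → a = {'x': [9, 1, 679], 'y': [9, 5]}; b = {'x': [9, 1, 679], 'y': [9, 5], 'z': [8, 6]}
`print(a)` → prints {'x': [9, 1, 679], 'y': [9, 5]}
`print(b)` → prints {'x': [9, 1, 679], 'y': [9, 5], 'z': [8, 6]}

Answer:
{'x': [9, 1, 679], 'y': [9, 5]}
{'x': [9, 1, 679], 'y': [9, 5], 'z': [8, 6]}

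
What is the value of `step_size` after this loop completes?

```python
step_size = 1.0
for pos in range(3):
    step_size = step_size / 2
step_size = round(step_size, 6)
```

Halving LR 3 times: 1 / 2^3
`step_size` takes the values: 1.0 → 0.5 → 0.25 → 0.125

Answer: 0.125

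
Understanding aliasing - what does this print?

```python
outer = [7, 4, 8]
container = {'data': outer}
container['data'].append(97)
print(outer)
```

Key concept: dict holds reference to list.
Step by step:
`outer = [7, 4, 8]` → outer = [7, 4, 8]
`container = {'data': outer}` → container = {'data': [7, 4, 8]}
`container['data'].append(97)` → outer = [7, 4, 8, 97]; container = {'data': [7, 4, 8, 97]}
`print(outer)` → prints [7, 4, 8, 97]

Answer: [7, 4, 8, 97]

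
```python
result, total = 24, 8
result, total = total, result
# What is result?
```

Trace:
`result, total = 24, 8` → result = 24; total = 8
`result, total = total, result` → result = 8; total = 24
So result = 8

Answer: 8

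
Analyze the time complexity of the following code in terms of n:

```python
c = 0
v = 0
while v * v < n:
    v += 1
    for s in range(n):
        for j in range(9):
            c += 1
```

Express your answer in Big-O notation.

Each loop level contributes: √n × n × 1. Multiplying the contributions gives O(n√n).

Answer: O(n√n)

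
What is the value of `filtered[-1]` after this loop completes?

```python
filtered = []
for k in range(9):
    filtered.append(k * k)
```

Last element of squares 0 to 8
`filtered` takes the values: [] → [0] → [0, 1] → [0, 1, 4] → [0, 1, 4, 9] → [0, 1, 4, 9, 16] → [0, 1, 4, 9, 16, 25] → [0, 1, 4, 9, 16, 25, 36] → [0, 1, 4, 9, 16, 25, 36, 49] → [0, 1, 4, 9, 16, 25, 36, 49, 64]
So `filtered[-1]` = 64

Answer: 64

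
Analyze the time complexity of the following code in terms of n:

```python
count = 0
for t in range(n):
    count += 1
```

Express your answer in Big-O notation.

Each loop level contributes: n. Multiplying the contributions gives O(n).

Answer: O(n)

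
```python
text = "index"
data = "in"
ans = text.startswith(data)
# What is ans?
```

Trace:
`text = "index"` → text = 'index'
`data = "in"` → data = 'in'
`ans = text.startswith(data)` → ans = True
So ans = True

Answer: True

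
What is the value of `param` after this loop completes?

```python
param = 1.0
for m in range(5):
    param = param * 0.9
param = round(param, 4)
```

Exponential decay: 1.0 * 0.9^5
`param` takes the values: 1.0 → 0.9 → 0.81 → 0.729 → 0.6561 → 0.59049 → 0.5905

Answer: 0.5905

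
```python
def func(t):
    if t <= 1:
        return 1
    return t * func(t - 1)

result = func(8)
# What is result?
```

func(8) = 8 * 7 * 6 * 5 * 4 * 3 * 2 * 1 = 40320

Answer: 40320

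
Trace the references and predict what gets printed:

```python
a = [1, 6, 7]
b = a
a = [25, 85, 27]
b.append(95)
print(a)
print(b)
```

Key concept: rebinding vs mutation: a is rebound to a new list, b still points at the original.
Step by step:
`a = [1, 6, 7]` → a = [1, 6, 7]
`b = a` → b = [1, 6, 7] (same object as a)
`a = [25, 85, 27]` → a = [25, 85, 27]
`b.append(95)` → b = [1, 6, 7, 95]
`print(a)` → prints [25, 85, 27]
`print(b)` → prints [1, 6, 7, 95]

Answer:
[25, 85, 27]
[1, 6, 7, 95]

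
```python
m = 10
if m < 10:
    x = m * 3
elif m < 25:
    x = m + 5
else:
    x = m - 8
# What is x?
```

Trace:
`m = 10` → m = 10
`if m < 10: ...` → m < 10 is False, m < 25 is True → x = 15
So x = 15

Answer: 15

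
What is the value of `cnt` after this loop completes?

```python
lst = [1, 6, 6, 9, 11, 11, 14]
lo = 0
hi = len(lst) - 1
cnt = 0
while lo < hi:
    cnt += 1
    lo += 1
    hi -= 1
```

Iterations until pointers meet (list length 7)
`cnt` takes the values: 0 → 1 → 2 → 3

Answer: 3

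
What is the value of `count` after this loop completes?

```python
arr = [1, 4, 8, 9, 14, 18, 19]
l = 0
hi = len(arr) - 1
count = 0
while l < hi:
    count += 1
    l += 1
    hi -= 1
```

Iterations until pointers meet (list length 7)
`count` takes the values: 0 → 1 → 2 → 3

Answer: 3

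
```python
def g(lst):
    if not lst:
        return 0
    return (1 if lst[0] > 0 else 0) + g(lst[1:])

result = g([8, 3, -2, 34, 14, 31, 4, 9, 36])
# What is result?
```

Count of positive elements in [8, 3, -2, 34, 14, 31, 4, 9, 36] = 8

Answer: 8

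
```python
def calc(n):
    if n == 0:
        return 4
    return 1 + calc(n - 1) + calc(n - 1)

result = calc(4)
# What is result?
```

calc(n) = 1 + 2·calc(n-1), calc(0)=4. Closed form: (4+1)·2^4 - 1 = 79.

Answer: 79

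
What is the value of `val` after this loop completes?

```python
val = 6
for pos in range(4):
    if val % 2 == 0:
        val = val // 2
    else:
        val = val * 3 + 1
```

Collatz-style transformation from 6
`val` takes the values: 6 → 3 → 10 → 5 → 16

Answer: 16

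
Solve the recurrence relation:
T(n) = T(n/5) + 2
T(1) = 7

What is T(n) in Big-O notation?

Each step divides n by 5 and adds 2. After log_5(n) steps we reach T(1)=7. So T(n) = 2·log_5(n) + 7 = O(log n).

Answer: O(log n)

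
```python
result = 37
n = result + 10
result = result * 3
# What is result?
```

Trace:
`result = 37` → result = 37
`n = result + 10` → n = 47
`result = result * 3` → result = 111
So result = 111

Answer: 111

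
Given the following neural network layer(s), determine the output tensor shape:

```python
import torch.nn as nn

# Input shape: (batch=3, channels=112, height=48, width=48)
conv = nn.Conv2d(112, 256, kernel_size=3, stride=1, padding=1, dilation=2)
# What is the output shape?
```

Input: (3, 112, 48, 48) -> Output: (3, 256, 46, 46)

Answer: (3, 256, 46, 46)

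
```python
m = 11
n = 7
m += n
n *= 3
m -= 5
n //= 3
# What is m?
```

Trace:
`m = 11` → m = 11
`n = 7` → n = 7
`m += n` → m = 18
`n *= 3` → n = 21
`m -= 5` → m = 13
`n //= 3` → n = 7
So m = 13

Answer: 13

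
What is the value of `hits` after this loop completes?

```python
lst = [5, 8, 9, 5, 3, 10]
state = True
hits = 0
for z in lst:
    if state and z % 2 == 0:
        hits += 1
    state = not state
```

Count even values at even positions
`hits` takes the values: 0

Answer: 0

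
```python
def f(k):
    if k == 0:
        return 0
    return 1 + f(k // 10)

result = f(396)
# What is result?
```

Count of digits of 396: 3

Answer: 3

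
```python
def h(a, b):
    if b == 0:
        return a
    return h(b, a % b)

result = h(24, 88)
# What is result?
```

h(24, 88) -> h(88, 24) -> h(24, 16) -> h(16, 8) -> h(8, 0) -> 8

Answer: 8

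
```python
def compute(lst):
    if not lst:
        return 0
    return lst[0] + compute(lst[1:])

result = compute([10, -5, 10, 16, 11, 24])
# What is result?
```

10 + (-5) + 10 + 16 + 11 + 24 + 0 = 66

Answer: 66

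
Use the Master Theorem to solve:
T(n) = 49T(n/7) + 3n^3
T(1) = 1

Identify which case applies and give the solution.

a=49, b=7, f(n)=3n^3. log_7(49) = 2. Since c=3 > 2 and the regularity condition holds (49(n/7)^3 = (49/7^3)n^3 with 49/7^3 < 1), Case 3 applies: T(n) = Θ(f(n)) = O(n^3).

Answer: O(n^3) - Case 3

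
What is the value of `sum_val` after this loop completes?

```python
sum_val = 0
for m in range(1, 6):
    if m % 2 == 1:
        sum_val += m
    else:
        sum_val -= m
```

Add odd, subtract even
`sum_val` takes the values: 0 → 1 → -1 → 2 → -2 → 3

Answer: 3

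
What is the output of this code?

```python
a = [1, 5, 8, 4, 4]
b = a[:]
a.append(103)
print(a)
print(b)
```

Key concept: slice [:] creates copy.
Step by step:
`a = [1, 5, 8, 4, 4]` → a = [1, 5, 8, 4, 4]
`b = a[:]` → b = [1, 5, 8, 4, 4]
`a.append(103)` → a = [1, 5, 8, 4, 4, 103]
`print(a)` → prints [1, 5, 8, 4, 4, 103]
`print(b)` → prints [1, 5, 8, 4, 4]

Answer:
[1, 5, 8, 4, 4, 103]
[1, 5, 8, 4, 4]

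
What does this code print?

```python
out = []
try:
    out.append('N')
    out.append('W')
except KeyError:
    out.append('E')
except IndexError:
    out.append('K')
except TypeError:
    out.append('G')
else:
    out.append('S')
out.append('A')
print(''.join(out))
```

Execution trace: 'N' (try body) → 'W' (try body, no exception) → 'S' (else) → 'A' (after the try/except). Output: NWSA

Answer: NWSA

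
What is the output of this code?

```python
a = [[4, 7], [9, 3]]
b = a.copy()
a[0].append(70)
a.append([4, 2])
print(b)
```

Key concept: shallow copy with nested lists.
Step by step:
`a = [[4, 7], [9, 3]]` → a = [[4, 7], [9, 3]]
`b = a.copy()` → b = [[4, 7], [9, 3]]
`a[0].append(70)` → a = [[4, 7, 70], [9, 3]]; b = [[4, 7, 70], [9, 3]]
`a.append([4, 2])` → a = [[4, 7, 70], [9, 3], [4, 2]]
`print(b)` → prints [[4, 7, 70], [9, 3]]

Answer: [[4, 7, 70], [9, 3]]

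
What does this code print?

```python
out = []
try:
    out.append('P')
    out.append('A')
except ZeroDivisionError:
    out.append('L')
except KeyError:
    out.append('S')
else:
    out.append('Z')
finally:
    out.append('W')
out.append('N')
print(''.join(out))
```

Execution trace: 'P' (try body) → 'A' (try body, no exception) → 'Z' (else) → 'W' (finally) → 'N' (after the try/except). Output: PAZWN

Answer: PAZWN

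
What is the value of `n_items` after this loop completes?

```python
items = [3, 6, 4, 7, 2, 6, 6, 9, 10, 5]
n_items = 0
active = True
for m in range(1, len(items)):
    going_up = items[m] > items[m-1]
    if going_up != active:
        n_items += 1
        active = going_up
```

Count direction changes in [3, 6, 4, 7, 2, 6, 6, 9, 10, 5]
`n_items` takes the values: 0 → 1 → 2 → 3 → 4 → 5 → 6 → 7

Answer: 7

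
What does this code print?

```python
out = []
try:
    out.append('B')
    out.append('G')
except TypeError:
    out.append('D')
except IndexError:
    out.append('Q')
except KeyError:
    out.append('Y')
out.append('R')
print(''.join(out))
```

Execution trace: 'B' (try body) → 'G' (try body, no exception) → 'R' (after the try/except). Output: BGR

Answer: BGR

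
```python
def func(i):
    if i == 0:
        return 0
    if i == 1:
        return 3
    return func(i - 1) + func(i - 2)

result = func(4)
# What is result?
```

Build up from base cases: func(0)=0, func(1)=3, func(2)=3, func(3)=6, func(4)=9

Answer: 9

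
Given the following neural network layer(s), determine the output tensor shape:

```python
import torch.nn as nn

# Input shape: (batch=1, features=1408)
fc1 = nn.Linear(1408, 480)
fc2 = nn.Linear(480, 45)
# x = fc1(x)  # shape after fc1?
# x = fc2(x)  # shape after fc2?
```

Input: (1, 1408) -> after fc1: (1, 480) -> Output: (1, 45)

Answer: (1, 45)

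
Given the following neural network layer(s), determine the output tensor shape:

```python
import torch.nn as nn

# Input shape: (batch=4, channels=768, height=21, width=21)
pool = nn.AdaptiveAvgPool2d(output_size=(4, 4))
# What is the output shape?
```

Input: (4, 768, 21, 21) -> Output: (4, 768, 4, 4)

Answer: (4, 768, 4, 4)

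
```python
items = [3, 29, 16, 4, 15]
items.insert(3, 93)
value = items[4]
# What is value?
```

Trace:
`items = [3, 29, 16, 4, 15]` → items = [3, 29, 16, 4, 15]
`items.insert(3, 93)` → items = [3, 29, 16, 93, 4, 15]
`value = items[4]` → value = 4
So value = 4

Answer: 4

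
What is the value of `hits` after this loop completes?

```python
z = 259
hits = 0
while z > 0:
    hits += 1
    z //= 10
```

Count digits by repeated division by 10
`hits` takes the values: 0 → 1 → 2 → 3

Answer: 3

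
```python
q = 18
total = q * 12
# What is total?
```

Trace:
`q = 18` → q = 18
`total = q * 12` → total = 216
So total = 216

Answer: 216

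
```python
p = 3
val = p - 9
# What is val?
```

Trace:
`p = 3` → p = 3
`val = p - 9` → val = -6
So val = -6

Answer: -6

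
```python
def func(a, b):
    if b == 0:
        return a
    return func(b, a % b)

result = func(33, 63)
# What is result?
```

func(33, 63) -> func(63, 33) -> func(33, 30) -> func(30, 3) -> func(3, 0) -> 3

Answer: 3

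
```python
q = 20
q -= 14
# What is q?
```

Trace:
`q = 20` → q = 20
`q -= 14` → q = 6
So q = 6

Answer: 6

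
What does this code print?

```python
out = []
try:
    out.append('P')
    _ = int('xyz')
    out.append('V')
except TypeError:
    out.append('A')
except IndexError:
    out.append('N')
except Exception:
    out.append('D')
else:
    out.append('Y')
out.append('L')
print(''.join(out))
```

Execution trace: 'P' (try body) → 'D' (except Exception) → 'L' (after the try/except). Output: PDL

Answer: PDL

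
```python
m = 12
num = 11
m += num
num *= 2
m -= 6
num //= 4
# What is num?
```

Trace:
`m = 12` → m = 12
`num = 11` → num = 11
`m += num` → m = 23
`num *= 2` → num = 22
`m -= 6` → m = 17
`num //= 4` → num = 5
So num = 5

Answer: 5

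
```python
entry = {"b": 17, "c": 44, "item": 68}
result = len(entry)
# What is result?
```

Trace:
`entry = {"b": 17, "c": 44, "item": 68}` → entry = {'b': 17, 'c': 44, 'item': 68}
`result = len(entry)` → result = 3
So result = 3

Answer: 3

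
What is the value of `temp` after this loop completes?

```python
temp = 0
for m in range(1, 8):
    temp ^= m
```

XOR of 1 to 7
`temp` takes the values: 0 → 1 → 3 → 0 → 4 → 1 → 7 → 0

Answer: 0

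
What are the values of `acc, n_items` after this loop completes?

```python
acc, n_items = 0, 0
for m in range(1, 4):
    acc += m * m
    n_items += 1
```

Sum of squares and count
`acc, n_items` takes the values: (0, 0) → (1, 0) → (1, 1) → (5, 1) → (5, 2) → (14, 2) → (14, 3)

Answer: 14, 3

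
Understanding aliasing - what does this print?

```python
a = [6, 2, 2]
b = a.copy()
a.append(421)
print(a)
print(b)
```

Key concept: list.copy() creates independent copy.
Step by step:
`a = [6, 2, 2]` → a = [6, 2, 2]
`b = a.copy()` → b = [6, 2, 2]
`a.append(421)` → a = [6, 2, 2, 421]
`print(a)` → prints [6, 2, 2, 421]
`print(b)` → prints [6, 2, 2]

Answer:
[6, 2, 2, 421]
[6, 2, 2]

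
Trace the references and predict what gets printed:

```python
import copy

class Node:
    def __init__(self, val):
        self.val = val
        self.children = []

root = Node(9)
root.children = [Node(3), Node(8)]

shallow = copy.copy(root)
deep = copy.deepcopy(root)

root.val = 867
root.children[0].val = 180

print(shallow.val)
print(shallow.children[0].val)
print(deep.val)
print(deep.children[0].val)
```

Key concept: deep copy with custom objects.
Step by step:
`root = Node(9)` → root = Node(val=9, children=[])
`root.children = [Node(3), Node(8)]` → root = Node(val=9, children=[Node(val=3, children=[]), Node(val=8, children=[])])
`shallow = copy.copy(root)` → shallow = Node(val=9, children=[Node(val=3, children=[]), Node(val=8, children=[])])
`deep = copy.deepcopy(root)` → deep = Node(val=9, children=[Node(val=3, children=[]), Node(val=8, children=[])])
`root.val = 867` → root = Node(val=867, children=[Node(val=3, children=[]), Node(val=8, children=[])])
`root.children[0].val = 180` → root = Node(val=867, children=[Node(val=180, children=[]), Node(val=8, children=[])]); shallow = Node(val=9, children=[Node(val=180, children=[]), Node(val=8, children=[])])
`print(shallow.val)` → prints 9
`print(shallow.children[0].val)` → prints 180
`print(deep.val)` → prints 9
`print(deep.children[0].val)` → prints 3

Answer:
9
180
9
3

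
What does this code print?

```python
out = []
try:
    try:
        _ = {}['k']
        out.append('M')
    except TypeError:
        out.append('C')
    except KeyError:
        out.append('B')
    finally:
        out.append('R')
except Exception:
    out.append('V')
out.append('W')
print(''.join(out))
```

Execution trace: 'B' (inner except KeyError) → 'R' (inner finally) → 'W' (after the try/except). Output: BRW

Answer: BRW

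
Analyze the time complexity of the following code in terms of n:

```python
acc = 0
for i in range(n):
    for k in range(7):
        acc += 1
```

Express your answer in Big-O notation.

Each loop level contributes: n × 1. Multiplying the contributions gives O(n).

Answer: O(n)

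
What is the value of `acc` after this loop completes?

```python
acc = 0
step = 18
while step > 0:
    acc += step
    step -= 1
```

Sum 18 down to 1
`acc` takes the values: 0 → 18 → 35 → 51 → 66 → 80 → 93 → 105 → 116 → 126 → 135 → 143 → 150 → 156 → 161 → 165 → 168 → 170 → 171

Answer: 171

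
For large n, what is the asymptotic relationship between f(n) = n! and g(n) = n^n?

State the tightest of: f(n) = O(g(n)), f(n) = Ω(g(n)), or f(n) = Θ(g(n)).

n! vs n^n: f(n) = O(g(n)) but not Ω(g(n)) — n^n grows strictly faster than n!.

Answer: f(n) = O(g(n)) but not Ω(g(n)) — n^n grows strictly faster than n!.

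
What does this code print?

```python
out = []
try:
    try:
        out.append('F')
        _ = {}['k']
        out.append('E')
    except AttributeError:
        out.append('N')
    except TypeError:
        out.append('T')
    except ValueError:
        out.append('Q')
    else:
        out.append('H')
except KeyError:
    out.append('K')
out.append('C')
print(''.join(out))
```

Execution trace: 'F' (inner try body) → 'K' (outer except KeyError) → 'C' (after the try/except). Output: FKC

Answer: FKC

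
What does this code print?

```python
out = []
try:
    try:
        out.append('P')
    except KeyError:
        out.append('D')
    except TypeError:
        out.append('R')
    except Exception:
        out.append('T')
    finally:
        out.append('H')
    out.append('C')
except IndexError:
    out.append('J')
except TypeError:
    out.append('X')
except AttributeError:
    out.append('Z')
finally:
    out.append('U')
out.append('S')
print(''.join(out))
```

Execution trace: 'P' (inner try body, no exception) → 'H' (inner finally) → 'C' (try body, no exception) → 'U' (finally) → 'S' (after the try/except). Output: PHCUS

Answer: PHCUS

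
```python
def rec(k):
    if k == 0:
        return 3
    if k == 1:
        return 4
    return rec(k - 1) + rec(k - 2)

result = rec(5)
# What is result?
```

Build up from base cases: rec(0)=3, rec(1)=4, rec(2)=7, rec(3)=11, rec(4)=18, rec(5)=29

Answer: 29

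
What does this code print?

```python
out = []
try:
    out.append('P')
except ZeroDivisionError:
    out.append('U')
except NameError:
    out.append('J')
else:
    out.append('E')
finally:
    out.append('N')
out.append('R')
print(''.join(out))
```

Execution trace: 'P' (try body, no exception) → 'E' (else) → 'N' (finally) → 'R' (after the try/except). Output: PENR

Answer: PENR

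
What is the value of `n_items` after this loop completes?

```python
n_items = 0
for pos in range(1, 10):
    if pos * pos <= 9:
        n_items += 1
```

Count numbers where pos² ≤ 9
`n_items` takes the values: 0 → 1 → 2 → 3

Answer: 3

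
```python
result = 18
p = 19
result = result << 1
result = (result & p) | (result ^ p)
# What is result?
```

Trace:
`result = 18` → result = 18
`p = 19` → p = 19
`result = result << 1` → result = 36
`result = (result & p) | (result ^ p)` → result = 55
So result = 55

Answer: 55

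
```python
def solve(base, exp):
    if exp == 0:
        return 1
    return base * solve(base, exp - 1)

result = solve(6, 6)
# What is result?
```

solve(6, 6) = 6 * 6 * 6 * 6 * 6 * 6 = 46656

Answer: 46656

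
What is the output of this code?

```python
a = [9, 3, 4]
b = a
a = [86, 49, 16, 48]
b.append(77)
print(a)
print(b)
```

Key concept: rebinding vs mutation: a is rebound to a new list, b still points at the original.
Step by step:
`a = [9, 3, 4]` → a = [9, 3, 4]
`b = a` → b = [9, 3, 4] (same object as a)
`a = [86, 49, 16, 48]` → a = [86, 49, 16, 48]
`b.append(77)` → b = [9, 3, 4, 77]
`print(a)` → prints [86, 49, 16, 48]
`print(b)` → prints [9, 3, 4, 77]

Answer:
[86, 49, 16, 48]
[9, 3, 4, 77]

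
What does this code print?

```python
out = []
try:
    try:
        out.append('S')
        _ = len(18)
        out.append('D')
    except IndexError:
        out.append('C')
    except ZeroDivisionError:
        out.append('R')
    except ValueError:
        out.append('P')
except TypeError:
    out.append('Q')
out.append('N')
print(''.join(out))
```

Execution trace: 'S' (try body) → 'Q' (outer except TypeError) → 'N' (after the try/except). Output: SQN

Answer: SQN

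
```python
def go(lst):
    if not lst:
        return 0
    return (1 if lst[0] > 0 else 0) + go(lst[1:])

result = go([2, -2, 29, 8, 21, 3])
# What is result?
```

Count of positive elements in [2, -2, 29, 8, 21, 3] = 5

Answer: 5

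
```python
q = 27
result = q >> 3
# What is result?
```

Trace:
`q = 27` → q = 27
`result = q >> 3` → result = 3
So result = 3

Answer: 3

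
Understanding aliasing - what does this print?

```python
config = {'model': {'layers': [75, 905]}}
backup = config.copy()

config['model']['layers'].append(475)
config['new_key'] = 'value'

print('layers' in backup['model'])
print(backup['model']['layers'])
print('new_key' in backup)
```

Key concept: shallow copy gotcha with nested dict.
Step by step:
`config = {'model': {'layers': [75, 905]}}` → config = {'model': {'layers': [75, 905]}}
`backup = config.copy()` → backup = {'model': {'layers': [75, 905]}}
`config['model']['layers'].append(475)` → config = {'model': {'layers': [75, 905, 475]}}; backup = {'model': {'layers': [75, 905, 475]}}
`config['new_key'] = 'value'` → config = {'model': {'layers': [75, 905, 475]}, 'new_key': 'value'}
`print('layers' in backup['model'])` → prints True
`print(backup['model']['layers'])` → prints [75, 905, 475]
`print('new_key' in backup)` → prints False

Answer:
True
[75, 905, 475]
False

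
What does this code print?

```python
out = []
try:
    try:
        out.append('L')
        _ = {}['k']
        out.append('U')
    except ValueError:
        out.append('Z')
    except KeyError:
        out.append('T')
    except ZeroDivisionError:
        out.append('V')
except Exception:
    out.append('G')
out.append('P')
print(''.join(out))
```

Execution trace: 'L' (inner try body) → 'T' (inner except KeyError) → 'P' (after the try/except). Output: LTP

Answer: LTP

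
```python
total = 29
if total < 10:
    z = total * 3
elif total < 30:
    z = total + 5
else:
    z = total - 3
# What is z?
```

Trace:
`total = 29` → total = 29
`if total < 10: ...` → total < 10 is False, total < 30 is True → z = 34
So z = 34

Answer: 34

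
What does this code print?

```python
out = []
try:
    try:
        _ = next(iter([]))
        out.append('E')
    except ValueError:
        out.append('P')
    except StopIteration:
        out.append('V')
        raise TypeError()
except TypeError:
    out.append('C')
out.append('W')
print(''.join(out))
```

Execution trace: 'V' (inner except StopIteration) → 'C' (outer except TypeError) → 'W' (after the try/except). Output: VCW

Answer: VCW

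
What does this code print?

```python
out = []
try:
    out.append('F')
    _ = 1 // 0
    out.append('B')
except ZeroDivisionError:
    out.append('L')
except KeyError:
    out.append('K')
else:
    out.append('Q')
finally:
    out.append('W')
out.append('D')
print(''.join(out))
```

Execution trace: 'F' (try body) → 'L' (except ZeroDivisionError) → 'W' (finally) → 'D' (after the try/except). Output: FLWD

Answer: FLWD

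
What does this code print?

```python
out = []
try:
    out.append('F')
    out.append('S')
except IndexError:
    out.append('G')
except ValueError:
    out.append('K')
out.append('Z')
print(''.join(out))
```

Execution trace: 'F' (try body) → 'S' (try body, no exception) → 'Z' (after the try/except). Output: FSZ

Answer: FSZ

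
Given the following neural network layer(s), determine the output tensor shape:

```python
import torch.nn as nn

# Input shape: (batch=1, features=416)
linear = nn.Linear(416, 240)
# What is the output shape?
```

Input: (1, 416) -> Output: (1, 240)

Answer: (1, 240)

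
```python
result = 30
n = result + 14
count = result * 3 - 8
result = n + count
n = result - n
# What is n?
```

Trace:
`result = 30` → result = 30
`n = result + 14` → n = 44
`count = result * 3 - 8` → count = 82
`result = n + count` → result = 126
`n = result - n` → n = 82
So n = 82

Answer: 82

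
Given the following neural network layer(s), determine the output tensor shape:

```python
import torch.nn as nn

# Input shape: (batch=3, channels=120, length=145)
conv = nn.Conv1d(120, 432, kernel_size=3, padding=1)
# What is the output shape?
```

Input: (3, 120, 145) -> Output: (3, 432, 145)

Answer: (3, 432, 145)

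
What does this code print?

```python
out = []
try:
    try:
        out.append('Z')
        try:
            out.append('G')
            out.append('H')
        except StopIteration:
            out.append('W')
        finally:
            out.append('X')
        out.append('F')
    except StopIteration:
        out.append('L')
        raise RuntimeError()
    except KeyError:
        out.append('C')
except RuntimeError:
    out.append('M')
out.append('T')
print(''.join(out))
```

Execution trace: 'Z' (try body) → 'G' (inner try body) → 'H' (inner try body, no exception) → 'X' (inner finally) → 'F' (try body, no exception) → 'T' (after the try/except). Output: ZGHXFT

Answer: ZGHXFT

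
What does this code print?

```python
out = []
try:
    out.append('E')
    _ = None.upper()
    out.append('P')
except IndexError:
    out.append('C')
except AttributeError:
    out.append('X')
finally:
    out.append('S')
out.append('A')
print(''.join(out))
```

Execution trace: 'E' (try body) → 'X' (except AttributeError) → 'S' (finally) → 'A' (after the try/except). Output: EXSA

Answer: EXSA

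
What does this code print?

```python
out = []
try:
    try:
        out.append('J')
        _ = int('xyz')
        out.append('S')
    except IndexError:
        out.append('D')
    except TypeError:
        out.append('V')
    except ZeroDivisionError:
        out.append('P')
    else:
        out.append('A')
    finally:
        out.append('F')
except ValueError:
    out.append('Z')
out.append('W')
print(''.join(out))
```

Execution trace: 'J' (try body) → 'F' (finally) → 'Z' (outer except ValueError) → 'W' (after the try/except). Output: JFZW

Answer: JFZW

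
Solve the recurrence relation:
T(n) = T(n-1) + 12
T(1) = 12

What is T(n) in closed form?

Unrolling: T(n) = T(1) + 12·(n-1) = 12 + 12(n-1) = 12n.

Answer: T(n) = 12n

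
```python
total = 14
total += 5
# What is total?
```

Trace:
`total = 14` → total = 14
`total += 5` → total = 19
So total = 19

Answer: 19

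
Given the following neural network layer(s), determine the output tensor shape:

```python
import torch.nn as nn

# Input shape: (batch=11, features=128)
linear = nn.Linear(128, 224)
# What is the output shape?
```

Input: (11, 128) -> Output: (11, 224)

Answer: (11, 224)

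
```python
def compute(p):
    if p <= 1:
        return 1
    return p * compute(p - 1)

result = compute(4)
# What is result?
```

compute(4) = 4 * 3 * 2 * 1 = 24

Answer: 24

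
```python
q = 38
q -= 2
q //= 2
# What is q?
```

Trace:
`q = 38` → q = 38
`q -= 2` → q = 36
`q //= 2` → q = 18
So q = 18

Answer: 18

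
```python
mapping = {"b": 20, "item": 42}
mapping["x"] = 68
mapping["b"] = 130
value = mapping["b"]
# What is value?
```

Trace:
`mapping = {"b": 20, "item": 42}` → mapping = {'b': 20, 'item': 42}
`mapping["x"] = 68` → mapping = {'b': 20, 'item': 42, 'x': 68}
`mapping["b"] = 130` → mapping = {'b': 130, 'item': 42, 'x': 68}
`value = mapping["b"]` → value = 130
So value = 130

Answer: 130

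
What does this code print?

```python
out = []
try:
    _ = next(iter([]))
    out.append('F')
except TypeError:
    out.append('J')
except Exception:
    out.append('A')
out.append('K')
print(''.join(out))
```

Execution trace: 'A' (except Exception) → 'K' (after the try/except). Output: AK

Answer: AK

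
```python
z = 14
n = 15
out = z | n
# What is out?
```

Trace:
`z = 14` → z = 14
`n = 15` → n = 15
`out = z | n` → out = 15
So out = 15

Answer: 15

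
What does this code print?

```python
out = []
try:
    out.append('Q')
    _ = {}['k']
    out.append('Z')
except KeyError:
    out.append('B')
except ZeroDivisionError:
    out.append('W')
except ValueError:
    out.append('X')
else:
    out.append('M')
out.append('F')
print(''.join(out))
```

Execution trace: 'Q' (try body) → 'B' (except KeyError) → 'F' (after the try/except). Output: QBF

Answer: QBF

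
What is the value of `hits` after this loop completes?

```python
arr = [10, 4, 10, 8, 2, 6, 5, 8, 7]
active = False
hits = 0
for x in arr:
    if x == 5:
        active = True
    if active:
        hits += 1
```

Count elements after first 5 in [10, 4, 10, 8, 2, 6, 5, 8, 7]
`hits` takes the values: 0 → 1 → 2 → 3

Answer: 3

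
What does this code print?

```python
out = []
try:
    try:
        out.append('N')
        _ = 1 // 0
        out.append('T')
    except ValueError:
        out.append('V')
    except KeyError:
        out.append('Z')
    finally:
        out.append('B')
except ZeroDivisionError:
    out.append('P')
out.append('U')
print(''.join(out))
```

Execution trace: 'N' (inner try body) → 'B' (inner finally) → 'P' (outer except ZeroDivisionError) → 'U' (after the try/except). Output: NBPU

Answer: NBPU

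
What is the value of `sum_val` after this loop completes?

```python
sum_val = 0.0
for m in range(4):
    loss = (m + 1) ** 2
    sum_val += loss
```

Sum of squared losses 1² + 2² + ... + 4²
`sum_val` takes the values: 0.0 → 1.0 → 5.0 → 14.0 → 30.0

Answer: 30.0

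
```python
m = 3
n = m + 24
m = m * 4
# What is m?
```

Trace:
`m = 3` → m = 3
`n = m + 24` → n = 27
`m = m * 4` → m = 12
So m = 12

Answer: 12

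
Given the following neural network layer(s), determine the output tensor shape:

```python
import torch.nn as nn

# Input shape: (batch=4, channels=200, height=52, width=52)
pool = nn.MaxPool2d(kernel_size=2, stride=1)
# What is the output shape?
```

Input: (4, 200, 52, 52) -> Output: (4, 200, 51, 51)

Answer: (4, 200, 51, 51)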